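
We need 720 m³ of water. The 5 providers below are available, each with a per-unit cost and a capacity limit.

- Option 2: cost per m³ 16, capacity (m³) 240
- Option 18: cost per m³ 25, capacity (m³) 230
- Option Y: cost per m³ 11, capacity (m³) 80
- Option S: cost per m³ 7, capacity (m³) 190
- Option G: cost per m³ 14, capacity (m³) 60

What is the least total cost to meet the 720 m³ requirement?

10640

Use providers in increasing cost order.
Take 190 from Option S at 7 → need 530 more.
Take 80 from Option Y at 11 → need 450 more.
Option G at 14: take all 60 m³ → 390 still needed.
Option 2 (16): use full 240 → 150 m³ to go.
Option 18 at 25: take 150 of its 230 → requirement met.
Cost = 190×7 + 80×11 + 60×14 + 240×16 + 150×25 = 10640.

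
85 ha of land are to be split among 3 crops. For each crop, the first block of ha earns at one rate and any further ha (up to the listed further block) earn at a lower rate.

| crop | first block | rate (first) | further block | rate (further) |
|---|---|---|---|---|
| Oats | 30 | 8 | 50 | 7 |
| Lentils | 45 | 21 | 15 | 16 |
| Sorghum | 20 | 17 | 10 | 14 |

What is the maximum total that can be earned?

Treat each block as its own option and order by rate: Lentils/T1 21 > Sorghum/T1 17 > Lentils/T2 16 > Sorghum/T2 14 > Oats/T1 8 > Oats/T2 7.
Lentils T1 at 21: fill all 45 ; 40 left.
Sorghum/T1 (17): +20 ; 20 left.
Lentils/T2 (16): +15 ; 5 left.
5 remain; put them into Sorghum T2 at 14.
Total = 21×45 + 17×20 + 16×15 + 14×5 = 1595.

1595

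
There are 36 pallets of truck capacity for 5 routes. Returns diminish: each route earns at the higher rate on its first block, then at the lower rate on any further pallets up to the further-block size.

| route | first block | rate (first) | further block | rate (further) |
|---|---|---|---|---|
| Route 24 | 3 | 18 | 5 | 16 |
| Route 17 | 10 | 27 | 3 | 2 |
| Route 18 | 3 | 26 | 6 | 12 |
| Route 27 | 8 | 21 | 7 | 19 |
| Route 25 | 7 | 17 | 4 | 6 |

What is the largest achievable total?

788

Rank every tier by rate: Route 17/T1 27 > Route 18/T1 26 > Route 27/T1 21 > Route 27/T2 19 > Route 24/T1 18 > Route 25/T1 17 > Route 24/T2 16 > Route 18/T2 12 > Route 25/T2 6 > Route 17/T2 2.
Route 17/T1 (27): +10 — 26 left.
Route 18 T1 at 26: fill all 3 — 23 left.
Route 27 T1 at 21: fill all 8 — 15 left.
Route 27/T2 (19): +7 — 8 left.
Route 24 T1 at 18: fill all 3 — 5 left.
5 remain; put them into Route 25 T1 at 17.
Total = 27×10 + 26×3 + 21×8 + 19×7 + 18×3 + 17×5 = 788.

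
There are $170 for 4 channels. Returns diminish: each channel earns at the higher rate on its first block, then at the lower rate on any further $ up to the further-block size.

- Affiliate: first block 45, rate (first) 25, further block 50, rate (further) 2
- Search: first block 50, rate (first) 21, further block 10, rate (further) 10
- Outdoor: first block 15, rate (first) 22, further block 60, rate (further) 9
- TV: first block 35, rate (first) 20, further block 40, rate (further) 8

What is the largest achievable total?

3440

Treat each block as its own option and order by rate: Affiliate/tier1 25 > Outdoor/tier1 22 > Search/tier1 21 > TV/tier1 20 > Search/tier2 10 > Outdoor/tier2 9 > TV/tier2 8 > Affiliate/tier2 2.
Affiliate tier1 at 25: fill all 45 ; 125 left.
Outdoor/tier1 (22): +15 ; 110 left.
Search tier1 at 21: fill all 50 ; 60 left.
TV tier1 at 20: fill all 35 ; 25 left.
Search/tier2 (10): +10 ; 15 left.
Outdoor tier2 at 9: only 15 left, fill 15.
Total = 25×45 + 22×15 + 21×50 + 20×35 + 10×10 + 9×15 = 3440.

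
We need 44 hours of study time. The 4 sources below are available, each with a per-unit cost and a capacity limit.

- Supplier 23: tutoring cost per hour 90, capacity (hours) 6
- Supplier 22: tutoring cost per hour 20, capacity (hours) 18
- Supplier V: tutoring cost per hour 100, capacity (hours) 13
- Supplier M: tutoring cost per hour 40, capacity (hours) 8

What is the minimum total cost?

Fill from the cheapest source first.
Supplier 22 (20): use full 18 ; 26 hours to go.
Take 8 from Supplier M at 40 ; need 18 more.
Take 6 from Supplier 23 at 90 ; need 12 more.
Take 12 from Supplier V at 100 to finish.
Cost = 18×20 + 8×40 + 6×90 + 12×100 = 2420.

2420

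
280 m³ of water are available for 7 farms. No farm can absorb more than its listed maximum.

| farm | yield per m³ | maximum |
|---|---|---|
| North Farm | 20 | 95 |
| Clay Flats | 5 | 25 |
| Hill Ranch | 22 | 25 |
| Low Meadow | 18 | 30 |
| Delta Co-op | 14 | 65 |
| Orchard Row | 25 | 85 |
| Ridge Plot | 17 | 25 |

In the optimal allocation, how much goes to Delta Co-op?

20

Order the farms by yield per m³: Orchard Row 25 > Hill Ranch 22 > North Farm 20 > Low Meadow 18 > Ridge Plot 17 > Delta Co-op 14 > Clay Flats 5.
Give Orchard Row 85 to hit its cap of 85 — 195 left.
Give Hill Ranch 25 to hit its cap of 25 — 170 left.
North Farm takes 95 to reach its cap of 95 — 75 left.
Give Low Meadow 30 to hit its cap of 30 — 45 left.
Ridge Plot takes 25 to reach its cap of 25 — 20 left.
Delta Co-op: +20 (room for 65) → 20. Pool exhausted.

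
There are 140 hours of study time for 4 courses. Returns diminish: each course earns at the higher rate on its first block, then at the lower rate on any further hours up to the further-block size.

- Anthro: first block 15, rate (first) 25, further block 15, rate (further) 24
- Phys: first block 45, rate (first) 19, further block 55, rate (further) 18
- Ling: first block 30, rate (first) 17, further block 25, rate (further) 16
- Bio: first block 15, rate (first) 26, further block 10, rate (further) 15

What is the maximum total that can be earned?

2880

Rank every tier by rate: Bio/tier1 26 > Anthro/tier1 25 > Anthro/tier2 24 > Phys/tier1 19 > Phys/tier2 18 > Ling/tier1 17 > Ling/tier2 16 > Bio/tier2 15.
Fill Bio tier1 block (15 at 26) → 125 left.
Anthro tier1 at 25: fill all 15 → 110 left.
Anthro tier2 at 24: fill all 15 → 95 left.
Phys tier1 at 19: fill all 45 → 50 left.
Phys/tier2: +50 of 55 at 18; pool empty.
Total = 26×15 + 25×15 + 24×15 + 19×45 + 18×50 = 2880.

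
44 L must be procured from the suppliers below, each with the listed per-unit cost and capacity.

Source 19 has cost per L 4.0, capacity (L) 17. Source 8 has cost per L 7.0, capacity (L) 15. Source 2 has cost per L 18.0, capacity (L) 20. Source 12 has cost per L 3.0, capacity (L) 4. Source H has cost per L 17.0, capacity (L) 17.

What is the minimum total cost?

Fill from the cheapest supplier first.
Source 12 at 3.0: take all 4 L → 40 still needed.
Source 19 at 4.0: take all 17 L → 23 still needed.
Source 8 (7.0): use full 15 → 8 L to go.
Source H (17.0): take the remaining 8 → done.
Source 2: unused.
Cost = 4×3.0 + 17×4.0 + 15×7.0 + 8×17.0 = 321.

321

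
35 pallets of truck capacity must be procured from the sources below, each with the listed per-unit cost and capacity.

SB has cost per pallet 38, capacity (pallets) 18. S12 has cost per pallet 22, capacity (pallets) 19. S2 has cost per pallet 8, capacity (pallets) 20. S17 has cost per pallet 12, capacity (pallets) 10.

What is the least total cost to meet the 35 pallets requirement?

Use sources in increasing cost order.
S2 at 8: take all 20 pallets — 15 still needed.
S17 (12): use full 10 — 5 pallets to go.
S12 at 22: take 5 of its 19 — requirement met.
SB: unused.
Cost = 20×8 + 10×12 + 5×22 = 390.

390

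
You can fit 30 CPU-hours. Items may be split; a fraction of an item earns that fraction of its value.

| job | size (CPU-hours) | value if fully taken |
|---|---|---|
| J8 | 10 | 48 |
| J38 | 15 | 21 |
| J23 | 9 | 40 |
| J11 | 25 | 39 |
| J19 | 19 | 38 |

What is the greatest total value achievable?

110

Rank by value-to-size ratio: J8 48/10≈4.8, J23 40/9≈4.44, J19 38/19≈2, J11 39/25≈1.56, J38 21/15≈1.4.
J8: take in full, 10 CPU-hours for value 48 ; 20 left.
J23: take in full, 9 CPU-hours for value 40 ; 11 left.
Only 11 CPU-hours remain; take 11/19 of J19 for value 38×11/19 = 22.
Total value = 110.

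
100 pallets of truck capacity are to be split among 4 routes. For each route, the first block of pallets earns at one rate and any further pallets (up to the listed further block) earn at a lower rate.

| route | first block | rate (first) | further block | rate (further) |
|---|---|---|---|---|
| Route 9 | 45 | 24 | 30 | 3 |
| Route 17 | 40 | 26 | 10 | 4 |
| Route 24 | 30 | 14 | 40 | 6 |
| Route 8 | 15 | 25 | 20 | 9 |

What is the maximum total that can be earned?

Treat each block as its own option and order by rate: Route 17/T1 26 > Route 8/T1 25 > Route 9/T1 24 > Route 24/T1 14 > Route 8/T2 9 > Route 24/T2 6 > Route 17/T2 4 > Route 9/T2 3.
Route 17/T1 (26): +40 ; 60 left.
Route 8 T1 at 25: fill all 15 ; 45 left.
Route 9/T1 (24): +45 ; 0 left.
Total = 26×40 + 25×15 + 24×45 = 2495.

2495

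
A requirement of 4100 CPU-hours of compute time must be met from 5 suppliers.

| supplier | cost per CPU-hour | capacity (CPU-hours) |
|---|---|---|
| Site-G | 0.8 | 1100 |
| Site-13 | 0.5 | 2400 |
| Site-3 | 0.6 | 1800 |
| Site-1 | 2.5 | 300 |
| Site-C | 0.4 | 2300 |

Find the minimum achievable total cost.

1820

Use suppliers in increasing cost order.
Site-C (0.4): use full 2300 — 1800 CPU-hours to go.
Take 1800 from Site-13 at 0.5 to finish.
Site-3, Site-G, Site-1: unused.
Cost = 2300×0.4 + 1800×0.5 = 1820.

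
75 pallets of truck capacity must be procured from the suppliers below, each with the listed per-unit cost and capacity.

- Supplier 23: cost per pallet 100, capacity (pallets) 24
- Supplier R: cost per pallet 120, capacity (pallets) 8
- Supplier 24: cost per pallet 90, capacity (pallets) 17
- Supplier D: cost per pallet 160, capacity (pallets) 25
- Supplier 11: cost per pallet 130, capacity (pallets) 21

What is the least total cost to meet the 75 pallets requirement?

Cheapest first:
Supplier 24 (90): use full 17 → 58 pallets to go.
Supplier 23 (100): use full 24 → 34 pallets to go.
Supplier R at 120: take all 8 pallets → 26 still needed.
Supplier 11 (130): use full 21 → 5 pallets to go.
Supplier D at 160: take 5 of its 25 → requirement met.
Cost = 17×90 + 24×100 + 8×120 + 21×130 + 5×160 = 8420.

8420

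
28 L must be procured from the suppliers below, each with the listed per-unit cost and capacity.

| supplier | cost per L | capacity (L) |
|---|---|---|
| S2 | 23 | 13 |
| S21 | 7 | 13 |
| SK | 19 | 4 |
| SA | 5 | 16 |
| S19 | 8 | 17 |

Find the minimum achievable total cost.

164

Fill from the cheapest supplier first.
Take 16 from SA at 5 ; need 12 more.
S21 (7): take the remaining 12 ; done.
S19, SK, S2: unused.
Cost = 16×5 + 12×7 = 164.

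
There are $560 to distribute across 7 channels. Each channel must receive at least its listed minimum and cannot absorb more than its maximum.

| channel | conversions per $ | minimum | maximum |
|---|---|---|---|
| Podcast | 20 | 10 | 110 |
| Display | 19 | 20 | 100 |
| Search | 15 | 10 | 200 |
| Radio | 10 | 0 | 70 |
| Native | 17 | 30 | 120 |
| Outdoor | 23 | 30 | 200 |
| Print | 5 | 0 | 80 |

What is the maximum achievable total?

Meeting every minimum uses 10+20+10+0+30+30+0 = 100 $, leaving 460.
Order the channels by conversions per $: Outdoor 23 > Podcast 20 > Display 19 > Native 17 > Search 15 > Radio 10 > Print 5.
Give Outdoor 170 more to hit its cap of 200 — 290 left.
Podcast takes 100 more to reach its cap of 110 — 190 left.
Display: +80 to 100 (cap) — 110 left.
Native: +90 to 120 (cap) — 20 left.
Search has room for 190 more but only 20 remain, so it gets 30.
Total = 20×110 + 19×100 + 15×30 + 17×120 + 23×200 = 11190.

11190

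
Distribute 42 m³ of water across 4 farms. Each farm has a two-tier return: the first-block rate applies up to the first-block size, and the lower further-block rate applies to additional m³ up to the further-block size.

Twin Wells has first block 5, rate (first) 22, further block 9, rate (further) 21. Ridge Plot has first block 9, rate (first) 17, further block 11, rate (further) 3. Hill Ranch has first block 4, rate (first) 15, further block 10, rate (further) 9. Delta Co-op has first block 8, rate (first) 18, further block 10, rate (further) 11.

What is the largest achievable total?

733

Treat each block as its own option and order by rate: Twin Wells/first 22 > Twin Wells/second 21 > Delta Co-op/first 18 > Ridge Plot/first 17 > Hill Ranch/first 15 > Delta Co-op/second 11 > Hill Ranch/second 9 > Ridge Plot/second 3.
Twin Wells/first (22): +5 — 37 left.
Twin Wells/second (21): +9 — 28 left.
Delta Co-op first at 18: fill all 8 — 20 left.
Fill Ridge Plot first block (9 at 17) — 11 left.
Fill Hill Ranch first block (4 at 15) — 7 left.
Delta Co-op/second: +7 of 10 at 11; pool empty.
Total = 22×5 + 21×9 + 18×8 + 17×9 + 15×4 + 11×7 = 733.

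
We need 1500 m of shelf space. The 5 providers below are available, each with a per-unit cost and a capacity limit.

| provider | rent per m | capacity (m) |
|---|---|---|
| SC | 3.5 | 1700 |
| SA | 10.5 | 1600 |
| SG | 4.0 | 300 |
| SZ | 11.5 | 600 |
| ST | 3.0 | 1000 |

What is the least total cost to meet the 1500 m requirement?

4750

Fill from the cheapest provider first.
ST (3.0): use full 1000 → 500 m to go.
SC at 3.5: take 500 of its 1700 → requirement met.
SG, SA, SZ: unused.
Cost = 1000×3.0 + 500×3.5 = 4750.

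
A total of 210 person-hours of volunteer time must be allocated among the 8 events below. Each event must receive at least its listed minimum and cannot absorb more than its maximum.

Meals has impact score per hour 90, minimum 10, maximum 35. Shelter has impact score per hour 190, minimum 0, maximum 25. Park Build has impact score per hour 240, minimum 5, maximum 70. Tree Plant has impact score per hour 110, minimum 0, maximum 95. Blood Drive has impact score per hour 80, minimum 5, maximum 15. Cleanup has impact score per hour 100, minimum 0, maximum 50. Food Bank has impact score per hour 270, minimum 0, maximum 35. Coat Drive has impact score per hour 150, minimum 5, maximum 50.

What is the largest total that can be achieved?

Meeting every minimum uses 10+0+5+0+5+0+0+5 = 25 person-hours, leaving 185.
Order the events by impact score per hour: Food Bank 270 > Park Build 240 > Shelter 190 > Coat Drive 150 > Tree Plant 110 > Cleanup 100 > Meals 90 > Blood Drive 80.
Food Bank takes 35 more to reach its cap of 35 → 150 left.
Park Build: +65 to 70 (cap) → 85 left.
Shelter: +25 to 25 (cap) → 60 left.
Coat Drive takes 45 more to reach its cap of 50 → 15 left.
Only 15 left; Tree Plant takes them to reach 15.
Total = 90×10 + 190×25 + 240×70 + 110×15 + 80×5 + 270×35 + 150×50 = 41450.

41450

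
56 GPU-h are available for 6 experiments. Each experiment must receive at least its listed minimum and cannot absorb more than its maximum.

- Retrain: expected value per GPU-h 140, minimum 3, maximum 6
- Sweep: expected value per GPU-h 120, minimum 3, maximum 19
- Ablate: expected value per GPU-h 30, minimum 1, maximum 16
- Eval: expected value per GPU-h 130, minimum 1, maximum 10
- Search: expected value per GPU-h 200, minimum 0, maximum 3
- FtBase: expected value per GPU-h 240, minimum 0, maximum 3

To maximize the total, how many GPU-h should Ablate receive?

15

Meeting every minimum uses 3+3+1+1+0+0 = 8 GPU-h, leaving 48.
Highest expected value per GPU-h first: FtBase 240 > Search 200 > Retrain 140 > Eval 130 > Sweep 120 > Ablate 30.
Give FtBase 3 more to hit its cap of 3 ; 45 left.
Give Search 3 more to hit its cap of 3 ; 42 left.
Retrain: +3 to 6 (cap) ; 39 left.
Give Eval 9 more to hit its cap of 10 ; 30 left.
Sweep: +16 to 19 (cap) ; 14 left.
Only 14 left; Ablate takes them to reach 15.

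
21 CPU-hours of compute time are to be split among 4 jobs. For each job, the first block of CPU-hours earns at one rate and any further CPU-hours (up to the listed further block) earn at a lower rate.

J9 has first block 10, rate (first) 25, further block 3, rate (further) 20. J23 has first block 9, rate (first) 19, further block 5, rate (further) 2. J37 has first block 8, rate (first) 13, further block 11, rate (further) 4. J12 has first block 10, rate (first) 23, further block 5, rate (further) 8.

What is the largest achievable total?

Treat each block as its own option and order by rate: J9/first 25 > J12/first 23 > J9/second 20 > J23/first 19 > J37/first 13 > J12/second 8 > J37/second 4 > J23/second 2.
J9 first at 25: fill all 10 — 11 left.
J12 first at 23: fill all 10 — 1 left.
J9 second at 20: only 1 left, fill 1.
Total = 25×10 + 23×10 + 20×1 = 500.

500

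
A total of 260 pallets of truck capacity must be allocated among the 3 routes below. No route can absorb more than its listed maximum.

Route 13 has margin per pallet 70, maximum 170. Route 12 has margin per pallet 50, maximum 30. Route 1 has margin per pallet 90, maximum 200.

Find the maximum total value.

22200

Highest margin per pallet first: Route 1 90 > Route 13 70 > Route 12 50.
Give Route 1 200 to hit its cap of 200 → 60 left.
Route 13 has room for 170 but only 60 remain, so it gets 60.
Total = 70×60 + 90×200 = 22200.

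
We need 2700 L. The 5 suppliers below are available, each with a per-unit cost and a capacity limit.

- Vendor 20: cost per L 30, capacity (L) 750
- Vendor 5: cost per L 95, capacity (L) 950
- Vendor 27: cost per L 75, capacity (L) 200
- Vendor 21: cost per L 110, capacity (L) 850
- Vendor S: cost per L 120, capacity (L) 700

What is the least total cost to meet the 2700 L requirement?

215750

Cheapest first:
Take 750 from Vendor 20 at 30 → need 1950 more.
Vendor 27 (75): use full 200 → 1750 L to go.
Vendor 5 at 95: take all 950 L → 800 still needed.
Vendor 21 at 110: take 800 of its 850 → requirement met.
Vendor S: unused.
Cost = 750×30 + 200×75 + 950×95 + 800×110 = 215750.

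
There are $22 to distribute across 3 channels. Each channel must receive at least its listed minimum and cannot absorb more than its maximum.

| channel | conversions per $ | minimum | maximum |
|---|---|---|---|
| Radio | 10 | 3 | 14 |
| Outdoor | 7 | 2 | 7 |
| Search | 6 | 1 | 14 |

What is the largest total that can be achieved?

Meeting every minimum uses 3+2+1 = 6 $, leaving 16.
Rank by conversions per $: Radio 10 > Outdoor 7 > Search 6.
Give Radio 11 more to hit its cap of 14 ; 5 left.
Outdoor takes 5 more to reach its cap of 7 ; 0 left.
Total = 10×14 + 7×7 + 6×1 = 195.

195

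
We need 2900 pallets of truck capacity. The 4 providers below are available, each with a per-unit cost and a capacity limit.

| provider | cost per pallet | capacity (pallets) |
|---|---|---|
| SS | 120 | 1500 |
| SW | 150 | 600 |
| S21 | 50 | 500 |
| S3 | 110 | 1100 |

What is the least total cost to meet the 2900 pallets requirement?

302000

Cheapest first:
Take 500 from S21 at 50 → need 2400 more.
S3 at 110: take all 1100 pallets → 1300 still needed.
SS (120): take the remaining 1300 → done.
SW: unused.
Cost = 500×50 + 1100×110 + 1300×120 = 302000.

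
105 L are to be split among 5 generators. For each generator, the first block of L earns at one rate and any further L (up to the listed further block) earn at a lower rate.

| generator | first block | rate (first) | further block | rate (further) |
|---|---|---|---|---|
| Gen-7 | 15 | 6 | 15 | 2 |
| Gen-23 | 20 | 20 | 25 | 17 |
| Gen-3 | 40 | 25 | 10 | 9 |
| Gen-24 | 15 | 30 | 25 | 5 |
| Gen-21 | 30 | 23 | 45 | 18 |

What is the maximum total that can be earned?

Treat each block as its own option and order by rate: Gen-24/tier1 30 > Gen-3/tier1 25 > Gen-21/tier1 23 > Gen-23/tier1 20 > Gen-21/tier2 18 > Gen-23/tier2 17 > Gen-3/tier2 9 > Gen-7/tier1 6 > Gen-24/tier2 5 > Gen-7/tier2 2.
Gen-24/tier1 (30): +15 ; 90 left.
Gen-3/tier1 (25): +40 ; 50 left.
Gen-21/tier1 (23): +30 ; 20 left.
Gen-23 tier1 at 20: fill all 20 ; 0 left.
Total = 30×15 + 25×40 + 23×30 + 20×20 = 2540.

2540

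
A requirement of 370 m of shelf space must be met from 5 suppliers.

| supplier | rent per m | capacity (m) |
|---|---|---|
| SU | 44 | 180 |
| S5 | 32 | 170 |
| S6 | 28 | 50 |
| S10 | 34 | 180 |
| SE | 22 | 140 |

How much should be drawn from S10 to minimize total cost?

Fill from the cheapest supplier first.
SE (22): use full 140 ; 230 m to go.
Take 50 from S6 at 28 ; need 180 more.
S5 (32): use full 170 ; 10 m to go.
Take 10 from S10 at 34 to finish.
SU: unused.

10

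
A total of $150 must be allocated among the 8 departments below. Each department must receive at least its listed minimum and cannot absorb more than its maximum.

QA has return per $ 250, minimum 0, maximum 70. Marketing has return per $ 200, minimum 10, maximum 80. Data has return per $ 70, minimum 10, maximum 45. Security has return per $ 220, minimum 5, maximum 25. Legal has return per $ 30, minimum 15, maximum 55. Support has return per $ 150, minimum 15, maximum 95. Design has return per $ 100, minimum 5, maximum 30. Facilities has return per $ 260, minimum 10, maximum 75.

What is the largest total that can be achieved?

30250

Meeting every minimum uses 0+10+10+5+15+15+5+10 = 70 $, leaving 80.
Rank by return per $: Facilities 260 > QA 250 > Security 220 > Marketing 200 > Support 150 > Design 100 > Data 70 > Legal 30.
Facilities takes 65 more to reach its cap of 75 ; 15 left.
QA: +15 (room for 70) → 15. Pool exhausted.
Total = 250×15 + 200×10 + 70×10 + 220×5 + 30×15 + 150×15 + 100×5 + 260×75 = 30250.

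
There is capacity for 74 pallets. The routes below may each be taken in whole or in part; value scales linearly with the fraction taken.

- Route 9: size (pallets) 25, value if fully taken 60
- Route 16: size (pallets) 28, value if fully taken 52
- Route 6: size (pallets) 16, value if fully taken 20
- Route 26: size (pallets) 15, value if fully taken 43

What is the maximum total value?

Sort by value density: Route 26 43/15≈2.87, Route 9 60/25≈2.4, Route 16 52/28≈1.86, Route 6 20/16≈1.25.
Take all of Route 26 (15 pallets, value 43) → 59 pallets left.
Route 9: take in full, 25 pallets for value 60 → 34 left.
All 28 pallets of Route 16 fit (value 52) → 6 remain.
6 pallets left: a 6/16 share of Route 6 gives 20×6/16 = 7.5.
Total value = 162.5.

162.5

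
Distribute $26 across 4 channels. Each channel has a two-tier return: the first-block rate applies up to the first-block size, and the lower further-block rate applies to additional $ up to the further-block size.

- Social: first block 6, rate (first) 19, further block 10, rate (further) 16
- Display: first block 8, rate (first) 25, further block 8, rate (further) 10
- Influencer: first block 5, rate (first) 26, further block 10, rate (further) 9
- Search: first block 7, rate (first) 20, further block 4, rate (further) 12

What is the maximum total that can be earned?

Treat each block as its own option and order by rate: Influencer/T1 26 > Display/T1 25 > Search/T1 20 > Social/T1 19 > Social/T2 16 > Search/T2 12 > Display/T2 10 > Influencer/T2 9.
Influencer T1 at 26: fill all 5 — 21 left.
Display T1 at 25: fill all 8 — 13 left.
Search/T1 (20): +7 — 6 left.
Social/T1 (19): +6 — 0 left.
Total = 26×5 + 25×8 + 20×7 + 19×6 = 584.

584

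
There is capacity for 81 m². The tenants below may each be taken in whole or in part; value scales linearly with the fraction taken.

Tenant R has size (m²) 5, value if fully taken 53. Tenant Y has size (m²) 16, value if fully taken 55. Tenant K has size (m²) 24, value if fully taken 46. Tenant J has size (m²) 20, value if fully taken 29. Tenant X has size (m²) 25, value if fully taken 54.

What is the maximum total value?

Sort by value density: Tenant R 53/5≈10.6, Tenant Y 55/16≈3.44, Tenant X 54/25≈2.16, Tenant K 46/24≈1.92, Tenant J 29/20≈1.45.
Tenant R: take in full, 5 m² for value 53 → 76 left.
Take all of Tenant Y (16 m², value 55) → 60 m² left.
Tenant X: take in full, 25 m² for value 54 → 35 left.
Take all of Tenant K (24 m², value 46) → 11 m² left.
Fill the last 11 m² with part of Tenant J: 11/20 of it earns 15.95.
Total value = 223.95.

223.95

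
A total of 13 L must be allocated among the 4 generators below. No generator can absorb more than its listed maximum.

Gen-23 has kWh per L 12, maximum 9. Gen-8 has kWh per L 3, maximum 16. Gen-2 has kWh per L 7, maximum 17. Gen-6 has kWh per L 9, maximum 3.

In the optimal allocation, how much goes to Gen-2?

1

Rank by kWh per L: Gen-23 12 > Gen-6 9 > Gen-2 7 > Gen-8 3.
Gen-23: +9 to 9 (cap) → 4 left.
Gen-6 takes 3 to reach its cap of 3 → 1 left.
Gen-2: +1 (room for 17) → 1. Pool exhausted.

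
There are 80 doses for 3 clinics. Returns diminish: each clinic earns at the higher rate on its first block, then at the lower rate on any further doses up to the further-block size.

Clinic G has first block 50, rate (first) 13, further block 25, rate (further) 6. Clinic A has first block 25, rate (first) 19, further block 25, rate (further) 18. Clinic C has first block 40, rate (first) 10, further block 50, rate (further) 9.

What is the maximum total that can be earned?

1315

Order all 6 blocks by rate: Clinic A/T1 19 > Clinic A/T2 18 > Clinic G/T1 13 > Clinic C/T1 10 > Clinic C/T2 9 > Clinic G/T2 6.
Clinic A T1 at 19: fill all 25 → 55 left.
Clinic A/T2 (18): +25 → 30 left.
Clinic G/T1: +30 of 50 at 13; pool empty.
Total = 19×25 + 18×25 + 13×30 = 1315.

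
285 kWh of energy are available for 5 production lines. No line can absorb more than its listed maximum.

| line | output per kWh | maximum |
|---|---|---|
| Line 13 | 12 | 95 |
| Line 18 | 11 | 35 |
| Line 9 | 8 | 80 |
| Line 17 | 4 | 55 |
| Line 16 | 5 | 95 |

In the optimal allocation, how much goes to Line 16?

Order the production lines by output per kWh: Line 13 12 > Line 18 11 > Line 9 8 > Line 16 5 > Line 17 4.
Line 13: +95 to 95 (cap) → 190 left.
Give Line 18 35 to hit its cap of 35 → 155 left.
Give Line 9 80 to hit its cap of 80 → 75 left.
Line 16 has room for 95 but only 75 remain, so it gets 75.

75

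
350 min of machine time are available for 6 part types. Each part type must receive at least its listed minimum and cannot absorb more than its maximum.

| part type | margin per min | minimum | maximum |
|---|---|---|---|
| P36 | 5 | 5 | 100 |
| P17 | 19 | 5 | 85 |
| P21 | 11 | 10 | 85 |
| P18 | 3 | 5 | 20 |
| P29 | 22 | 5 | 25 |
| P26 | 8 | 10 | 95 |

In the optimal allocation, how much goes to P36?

Meeting every minimum uses 5+5+10+5+5+10 = 40 min, leaving 310.
Rank by margin per min: P29 22 > P17 19 > P21 11 > P26 8 > P36 5 > P18 3.
Give P29 20 more to hit its cap of 25 ; 290 left.
P17 takes 80 more to reach its cap of 85 ; 210 left.
P21 takes 75 more to reach its cap of 85 ; 135 left.
P26 takes 85 more to reach its cap of 95 ; 50 left.
Only 50 left; P36 takes them to reach 55.

55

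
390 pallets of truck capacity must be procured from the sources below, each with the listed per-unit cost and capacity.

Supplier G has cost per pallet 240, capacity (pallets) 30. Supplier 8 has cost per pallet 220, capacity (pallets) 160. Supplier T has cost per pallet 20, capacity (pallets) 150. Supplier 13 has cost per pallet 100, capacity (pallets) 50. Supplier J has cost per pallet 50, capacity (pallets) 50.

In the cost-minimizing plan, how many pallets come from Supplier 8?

140

Cheapest first:
Supplier T (20): use full 150 → 240 pallets to go.
Supplier J (50): use full 50 → 190 pallets to go.
Supplier 13 (100): use full 50 → 140 pallets to go.
Supplier 8 (220): take the remaining 140 → done.
Supplier G: unused.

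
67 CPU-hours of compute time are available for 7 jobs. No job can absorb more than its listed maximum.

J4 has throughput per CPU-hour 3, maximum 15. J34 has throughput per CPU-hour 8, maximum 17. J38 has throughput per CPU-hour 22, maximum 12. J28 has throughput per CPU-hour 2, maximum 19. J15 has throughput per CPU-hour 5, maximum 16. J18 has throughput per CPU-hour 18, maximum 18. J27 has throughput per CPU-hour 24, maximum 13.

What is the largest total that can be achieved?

1071

Highest throughput per CPU-hour first: J27 24 > J38 22 > J18 18 > J34 8 > J15 5 > J4 3 > J28 2.
J27: +13 to 13 (cap) — 54 left.
Give J38 12 to hit its cap of 12 — 42 left.
J18: +18 to 18 (cap) — 24 left.
J34 takes 17 to reach its cap of 17 — 7 left.
Only 7 left; J15 takes them to reach 7.
Total = 8×17 + 22×12 + 5×7 + 18×18 + 24×13 = 1071.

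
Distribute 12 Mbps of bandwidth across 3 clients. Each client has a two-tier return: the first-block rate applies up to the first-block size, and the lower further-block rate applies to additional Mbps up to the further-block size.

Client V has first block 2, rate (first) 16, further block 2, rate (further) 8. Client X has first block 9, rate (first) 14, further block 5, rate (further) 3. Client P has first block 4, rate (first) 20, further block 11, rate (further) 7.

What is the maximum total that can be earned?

Treat each block as its own option and order by rate: Client P/tier1 20 > Client V/tier1 16 > Client X/tier1 14 > Client V/tier2 8 > Client P/tier2 7 > Client X/tier2 3.
Client P/tier1 (20): +4 → 8 left.
Client V/tier1 (16): +2 → 6 left.
6 remain; put them into Client X tier1 at 14.
Total = 20×4 + 16×2 + 14×6 = 196.

196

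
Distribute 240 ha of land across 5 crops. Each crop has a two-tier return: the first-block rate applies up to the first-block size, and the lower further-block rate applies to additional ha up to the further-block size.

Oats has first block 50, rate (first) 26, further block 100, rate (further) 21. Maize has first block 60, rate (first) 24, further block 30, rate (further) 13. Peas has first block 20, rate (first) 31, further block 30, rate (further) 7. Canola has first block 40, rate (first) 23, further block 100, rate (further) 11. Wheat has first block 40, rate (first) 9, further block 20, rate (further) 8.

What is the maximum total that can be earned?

Treat each block as its own option and order by rate: Peas/tier1 31 > Oats/tier1 26 > Maize/tier1 24 > Canola/tier1 23 > Oats/tier2 21 > Maize/tier2 13 > Canola/tier2 11 > Wheat/tier1 9 > Wheat/tier2 8 > Peas/tier2 7.
Peas tier1 at 31: fill all 20 → 220 left.
Oats/tier1 (26): +50 → 170 left.
Maize/tier1 (24): +60 → 110 left.
Canola tier1 at 23: fill all 40 → 70 left.
Oats tier2 at 21: only 70 left, fill 70.
Total = 31×20 + 26×50 + 24×60 + 23×40 + 21×70 = 5750.

5750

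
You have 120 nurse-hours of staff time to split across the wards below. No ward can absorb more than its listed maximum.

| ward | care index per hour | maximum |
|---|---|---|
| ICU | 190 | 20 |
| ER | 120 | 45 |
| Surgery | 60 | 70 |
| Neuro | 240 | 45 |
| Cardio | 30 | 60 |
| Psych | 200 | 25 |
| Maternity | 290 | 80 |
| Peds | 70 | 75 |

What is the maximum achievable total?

32800

Highest care index per hour first: Maternity 290 > Neuro 240 > Psych 200 > ICU 190 > ER 120 > Peds 70 > Surgery 60 > Cardio 30.
Maternity: +80 to 80 (cap) → 40 left.
Only 40 left; Neuro takes them to reach 40.
Total = 240×40 + 290×80 = 32800.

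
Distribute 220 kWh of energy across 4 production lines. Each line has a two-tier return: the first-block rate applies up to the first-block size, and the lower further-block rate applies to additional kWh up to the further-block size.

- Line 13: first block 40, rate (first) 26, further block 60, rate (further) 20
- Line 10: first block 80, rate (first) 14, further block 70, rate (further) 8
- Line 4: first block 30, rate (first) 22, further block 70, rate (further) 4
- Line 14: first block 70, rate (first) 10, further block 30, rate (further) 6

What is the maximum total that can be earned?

4120

Treat each block as its own option and order by rate: Line 13/T1 26 > Line 4/T1 22 > Line 13/T2 20 > Line 10/T1 14 > Line 14/T1 10 > Line 10/T2 8 > Line 14/T2 6 > Line 4/T2 4.
Line 13/T1 (26): +40 ; 180 left.
Line 4/T1 (22): +30 ; 150 left.
Line 13/T2 (20): +60 ; 90 left.
Line 10 T1 at 14: fill all 80 ; 10 left.
10 remain; put them into Line 14 T1 at 10.
Total = 26×40 + 22×30 + 20×60 + 14×80 + 10×10 = 4120.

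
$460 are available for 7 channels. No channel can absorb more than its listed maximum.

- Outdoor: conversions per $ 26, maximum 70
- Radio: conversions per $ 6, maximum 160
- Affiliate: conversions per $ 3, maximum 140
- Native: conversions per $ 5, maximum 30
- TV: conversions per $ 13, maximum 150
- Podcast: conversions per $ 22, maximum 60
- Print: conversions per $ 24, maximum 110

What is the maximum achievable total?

8150

Order the channels by conversions per $: Outdoor 26 > Print 24 > Podcast 22 > TV 13 > Radio 6 > Native 5 > Affiliate 3.
Give Outdoor 70 to hit its cap of 70 ; 390 left.
Print: +110 to 110 (cap) ; 280 left.
Podcast: +60 to 60 (cap) ; 220 left.
TV takes 150 to reach its cap of 150 ; 70 left.
Radio has room for 160 but only 70 remain, so it gets 70.
Total = 26×70 + 6×70 + 13×150 + 22×60 + 24×110 = 8150.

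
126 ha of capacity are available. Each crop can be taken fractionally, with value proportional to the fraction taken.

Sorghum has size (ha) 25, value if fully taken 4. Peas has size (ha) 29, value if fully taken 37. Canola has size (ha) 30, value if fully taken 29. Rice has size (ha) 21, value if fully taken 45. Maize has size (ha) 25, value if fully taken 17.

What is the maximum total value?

131.36

Best value per unit of size first: Rice 45/21≈2.14, Peas 37/29≈1.28, Canola 29/30≈0.967, Maize 17/25≈0.68, Sorghum 4/25≈0.16.
Take all of Rice (21 ha, value 45) ; 105 ha left.
Take all of Peas (29 ha, value 37) ; 76 ha left.
Canola: take in full, 30 ha for value 29 ; 46 left.
Maize: take in full, 25 ha for value 17 ; 21 left.
21 ha left: a 21/25 share of Sorghum gives 4×21/25 = 3.36.
Total value = 131.36.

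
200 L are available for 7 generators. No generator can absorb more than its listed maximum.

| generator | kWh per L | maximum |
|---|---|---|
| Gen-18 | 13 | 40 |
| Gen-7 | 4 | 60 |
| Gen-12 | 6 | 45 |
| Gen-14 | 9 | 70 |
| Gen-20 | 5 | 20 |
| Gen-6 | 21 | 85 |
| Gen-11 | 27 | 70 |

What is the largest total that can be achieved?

Rank by kWh per L: Gen-11 27 > Gen-6 21 > Gen-18 13 > Gen-14 9 > Gen-12 6 > Gen-20 5 > Gen-7 4.
Gen-11: +70 to 70 (cap) ; 130 left.
Gen-6: +85 to 85 (cap) ; 45 left.
Gen-18 takes 40 to reach its cap of 40 ; 5 left.
Gen-14: +5 (room for 70) → 5. Pool exhausted.
Total = 13×40 + 9×5 + 21×85 + 27×70 = 4240.

4240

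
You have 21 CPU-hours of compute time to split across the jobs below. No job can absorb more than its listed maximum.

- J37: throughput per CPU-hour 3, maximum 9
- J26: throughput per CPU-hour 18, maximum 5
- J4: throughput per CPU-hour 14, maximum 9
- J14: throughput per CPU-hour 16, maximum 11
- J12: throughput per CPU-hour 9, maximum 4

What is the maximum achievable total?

336

Order the jobs by throughput per CPU-hour: J26 18 > J14 16 > J4 14 > J12 9 > J37 3.
J26: +5 to 5 (cap) → 16 left.
J14 takes 11 to reach its cap of 11 → 5 left.
J4 has room for 9 but only 5 remain, so it gets 5.
Total = 18×5 + 14×5 + 16×11 = 336.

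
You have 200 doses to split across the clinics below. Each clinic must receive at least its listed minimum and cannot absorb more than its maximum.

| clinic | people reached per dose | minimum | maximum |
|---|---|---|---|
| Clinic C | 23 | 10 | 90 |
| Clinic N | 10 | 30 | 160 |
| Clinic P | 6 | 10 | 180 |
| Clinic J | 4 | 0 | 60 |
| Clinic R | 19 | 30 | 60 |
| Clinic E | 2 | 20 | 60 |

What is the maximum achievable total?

3420

Meeting every minimum uses 10+30+10+0+30+20 = 100 doses, leaving 100.
Rank by people reached per dose: Clinic C 23 > Clinic R 19 > Clinic N 10 > Clinic P 6 > Clinic J 4 > Clinic E 2.
Clinic C: +80 to 90 (cap) ; 20 left.
Clinic R has room for 30 more but only 20 remain, so it gets 50.
Total = 23×90 + 10×30 + 6×10 + 19×50 + 2×20 = 3420.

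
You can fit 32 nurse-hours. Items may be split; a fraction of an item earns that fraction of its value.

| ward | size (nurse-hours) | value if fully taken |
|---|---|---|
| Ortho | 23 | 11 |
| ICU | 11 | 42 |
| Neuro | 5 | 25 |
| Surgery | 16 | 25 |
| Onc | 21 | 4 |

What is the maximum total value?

Sort by value density: Neuro 25/5≈5, ICU 42/11≈3.82, Surgery 25/16≈1.56, Ortho 11/23≈0.478, Onc 4/21≈0.19.
Neuro: take in full, 5 nurse-hours for value 25 ; 27 left.
Take all of ICU (11 nurse-hours, value 42) ; 16 nurse-hours left.
Surgery: take in full, 16 nurse-hours for value 25 ; 0 left.
Total value = 92.

92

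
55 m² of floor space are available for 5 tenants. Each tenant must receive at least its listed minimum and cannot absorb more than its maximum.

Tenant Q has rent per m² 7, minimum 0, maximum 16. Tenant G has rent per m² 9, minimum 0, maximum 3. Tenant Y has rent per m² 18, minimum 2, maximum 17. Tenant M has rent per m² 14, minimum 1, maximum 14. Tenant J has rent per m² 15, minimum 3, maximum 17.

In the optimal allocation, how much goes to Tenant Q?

4

Meeting every minimum uses 0+0+2+1+3 = 6 m², leaving 49.
Order the tenants by rent per m²: Tenant Y 18 > Tenant J 15 > Tenant M 14 > Tenant G 9 > Tenant Q 7.
Tenant Y takes 15 more to reach its cap of 17 ; 34 left.
Tenant J: +14 to 17 (cap) ; 20 left.
Tenant M: +13 to 14 (cap) ; 7 left.
Tenant G takes 3 more to reach its cap of 3 ; 4 left.
Tenant Q: +4 (room for 16) → 4. Pool exhausted.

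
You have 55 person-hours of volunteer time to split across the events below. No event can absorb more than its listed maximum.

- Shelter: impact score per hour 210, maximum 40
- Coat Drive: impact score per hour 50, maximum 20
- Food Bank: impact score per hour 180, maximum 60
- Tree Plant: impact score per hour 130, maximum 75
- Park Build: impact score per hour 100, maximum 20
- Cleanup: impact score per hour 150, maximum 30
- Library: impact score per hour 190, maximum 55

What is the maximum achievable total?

11250

Highest impact score per hour first: Shelter 210 > Library 190 > Food Bank 180 > Cleanup 150 > Tree Plant 130 > Park Build 100 > Coat Drive 50.
Give Shelter 40 to hit its cap of 40 ; 15 left.
Library: +15 (room for 55) → 15. Pool exhausted.
Total = 210×40 + 190×15 = 11250.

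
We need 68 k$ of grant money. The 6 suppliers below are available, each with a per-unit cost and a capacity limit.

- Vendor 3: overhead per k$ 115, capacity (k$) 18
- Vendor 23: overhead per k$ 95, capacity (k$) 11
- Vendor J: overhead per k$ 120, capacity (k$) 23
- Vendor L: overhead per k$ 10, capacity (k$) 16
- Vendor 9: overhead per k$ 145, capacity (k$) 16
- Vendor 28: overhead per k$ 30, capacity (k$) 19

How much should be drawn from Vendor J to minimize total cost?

Cheapest first:
Vendor L at 10: take all 16 k$ — 52 still needed.
Vendor 28 at 30: take all 19 k$ — 33 still needed.
Vendor 23 at 95: take all 11 k$ — 22 still needed.
Take 18 from Vendor 3 at 115 — need 4 more.
Vendor J (120): take the remaining 4 — done.
Vendor 9: unused.

4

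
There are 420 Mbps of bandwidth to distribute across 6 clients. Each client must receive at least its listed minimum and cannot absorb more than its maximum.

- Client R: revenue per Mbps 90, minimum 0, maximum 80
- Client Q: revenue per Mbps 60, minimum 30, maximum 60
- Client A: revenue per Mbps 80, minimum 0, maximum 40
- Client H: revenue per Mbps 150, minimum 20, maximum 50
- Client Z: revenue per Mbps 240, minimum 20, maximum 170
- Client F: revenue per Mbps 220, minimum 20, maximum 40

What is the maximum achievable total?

Meeting every minimum uses 0+30+0+20+20+20 = 90 Mbps, leaving 330.
Rank by revenue per Mbps: Client Z 240 > Client F 220 > Client H 150 > Client R 90 > Client A 80 > Client Q 60.
Give Client Z 150 more to hit its cap of 170 ; 180 left.
Client F: +20 to 40 (cap) ; 160 left.
Give Client H 30 more to hit its cap of 50 ; 130 left.
Client R takes 80 more to reach its cap of 80 ; 50 left.
Give Client A 40 more to hit its cap of 40 ; 10 left.
Client Q has room for 30 more but only 10 remain, so it gets 40.
Total = 90×80 + 60×40 + 80×40 + 150×50 + 240×170 + 220×40 = 69900.

69900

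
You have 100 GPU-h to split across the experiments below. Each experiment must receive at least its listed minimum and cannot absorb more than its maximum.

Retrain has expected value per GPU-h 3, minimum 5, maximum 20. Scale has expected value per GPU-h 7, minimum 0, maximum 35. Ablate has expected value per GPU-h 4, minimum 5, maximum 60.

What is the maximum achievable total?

500

Meeting every minimum uses 5+0+5 = 10 GPU-h, leaving 90.
Order the experiments by expected value per GPU-h: Scale 7 > Ablate 4 > Retrain 3.
Give Scale 35 more to hit its cap of 35 → 55 left.
Ablate takes 55 more to reach its cap of 60 → 0 left.
Total = 3×5 + 7×35 + 4×60 = 500.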